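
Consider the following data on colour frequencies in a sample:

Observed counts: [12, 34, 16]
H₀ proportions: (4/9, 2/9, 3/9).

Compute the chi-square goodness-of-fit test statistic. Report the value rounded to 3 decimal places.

test statistic = 39.516

n = 62; E_i = n·p_i = [27.56, 13.78, 20.67]
χ² = (12−27.56)²/27.56 + (34−13.78)²/13.78 + (16−20.67)²/20.67 = 39.5161
df = 2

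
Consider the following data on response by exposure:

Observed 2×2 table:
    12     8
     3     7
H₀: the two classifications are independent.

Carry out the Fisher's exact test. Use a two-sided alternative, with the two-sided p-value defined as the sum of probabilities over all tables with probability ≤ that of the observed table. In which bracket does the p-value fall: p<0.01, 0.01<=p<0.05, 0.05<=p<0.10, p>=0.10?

Margins: r₁=20, r₂=10, c₁=15, c₂=15, n=30
p_obs = C(20,12)·C(10,3)/C(30,15); sum pmf over tables with pmf ≤ p_obs
p-value (two-sided) = 0.24508
→ bracket: p>=0.10

p-value bracket: p>=0.10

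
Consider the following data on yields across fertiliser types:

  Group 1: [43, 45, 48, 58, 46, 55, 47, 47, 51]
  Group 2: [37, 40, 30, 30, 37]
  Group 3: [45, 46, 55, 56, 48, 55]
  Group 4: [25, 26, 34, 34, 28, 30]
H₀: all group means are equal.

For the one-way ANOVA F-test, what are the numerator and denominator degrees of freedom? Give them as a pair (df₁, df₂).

degrees of freedom = [3, 22]

k = 4 groups, N = 26 total
df = (k−1, N−k) = (4−1, 26−4) = (3, 22)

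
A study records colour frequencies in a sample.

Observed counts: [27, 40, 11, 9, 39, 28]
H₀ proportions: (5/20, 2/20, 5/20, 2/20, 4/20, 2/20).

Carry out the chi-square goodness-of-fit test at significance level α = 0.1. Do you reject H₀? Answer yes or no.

reject H₀: yes

n = 154; E_i = n·p_i = [38.50, 15.40, 38.50, 15.40, 30.80, 15.40]
χ² = (27−38.50)²/38.50 + (40−15.40)²/15.40 + (11−38.50)²/38.50 + (9−15.40)²/15.40 + (39−30.80)²/30.80 + (28−15.40)²/15.40 = 77.5260
df = 5
p-value (upper-tail) = 0.00000
At α=0.1: p < α → reject H₀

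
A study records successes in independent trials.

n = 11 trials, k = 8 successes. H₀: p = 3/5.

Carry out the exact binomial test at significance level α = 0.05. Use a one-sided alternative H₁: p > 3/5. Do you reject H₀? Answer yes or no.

reject H₀: no

Exact binomial: n=11, k=8, p₀=3/5=0.6000
P(X≥8) from Σ C(n,i)·p₀^i·(1−p₀)^(n−i)
p-value (one-sided, H₁ greater) = 0.29628
At α=0.05: p ≥ α → fail to reject H₀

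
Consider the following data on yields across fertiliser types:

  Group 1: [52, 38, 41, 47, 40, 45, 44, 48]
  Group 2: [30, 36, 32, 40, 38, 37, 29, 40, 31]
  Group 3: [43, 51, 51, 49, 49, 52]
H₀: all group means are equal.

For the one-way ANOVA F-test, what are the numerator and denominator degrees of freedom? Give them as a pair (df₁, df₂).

k = 3 groups, N = 23 total
df = (k−1, N−k) = (3−1, 23−3) = (2, 20)

degrees of freedom = [2, 20]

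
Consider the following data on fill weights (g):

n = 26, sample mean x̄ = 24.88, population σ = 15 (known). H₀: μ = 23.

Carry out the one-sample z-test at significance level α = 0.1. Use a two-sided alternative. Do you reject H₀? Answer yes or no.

reject H₀: no

SE = σ/√n = 15/√26 = 2.9417
z = (x̄−μ₀)/SE = (24.88−23)/2.9417 = 0.6391
p-value (two-sided) = 0.52277
At α=0.1: p ≥ α → fail to reject H₀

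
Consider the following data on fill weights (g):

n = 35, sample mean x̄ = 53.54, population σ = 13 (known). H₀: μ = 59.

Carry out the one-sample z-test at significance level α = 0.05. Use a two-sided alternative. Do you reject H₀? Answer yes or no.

SE = σ/√n = 13/√35 = 2.1974
z = (x̄−μ₀)/SE = (53.54−59)/2.1974 = -2.4848
p-value (two-sided) = 0.01296
At α=0.05: p < α → reject H₀

reject H₀: yes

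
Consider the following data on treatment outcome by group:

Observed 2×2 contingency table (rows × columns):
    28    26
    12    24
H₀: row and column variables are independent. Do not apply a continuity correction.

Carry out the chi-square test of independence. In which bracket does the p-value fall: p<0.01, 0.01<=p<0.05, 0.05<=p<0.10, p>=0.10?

p-value bracket: 0.05<=p<0.10

Row totals [54, 36], col totals [40, 50], n=90
χ² = (28−24.00)²/24.00 + (26−30.00)²/30.00 + (12−16.00)²/16.00 + (24−20.00)²/20.00 = 3.0000
df = 1
p-value (upper-tail) = 0.08326
→ bracket: 0.05<=p<0.10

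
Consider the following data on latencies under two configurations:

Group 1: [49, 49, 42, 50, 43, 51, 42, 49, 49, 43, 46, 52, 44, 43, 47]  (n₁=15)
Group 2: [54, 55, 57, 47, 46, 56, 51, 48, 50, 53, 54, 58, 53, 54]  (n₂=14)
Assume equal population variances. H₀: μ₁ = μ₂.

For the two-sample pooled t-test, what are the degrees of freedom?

degrees of freedom = 27

df = n₁ + n₂ − 2 = 15 + 14 − 2 = 27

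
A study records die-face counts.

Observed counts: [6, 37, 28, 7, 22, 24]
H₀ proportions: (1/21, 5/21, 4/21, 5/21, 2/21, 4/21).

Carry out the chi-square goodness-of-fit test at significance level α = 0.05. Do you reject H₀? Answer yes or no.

n = 124; E_i = n·p_i = [5.90, 29.52, 23.62, 29.52, 11.81, 23.62]
χ² = (6−5.90)²/5.90 + (37−29.52)²/29.52 + (28−23.62)²/23.62 + (7−29.52)²/29.52 + (22−11.81)²/11.81 + (24−23.62)²/23.62 = 28.6903
df = 5
p-value (upper-tail) = 0.00003
At α=0.05: p < α → reject H₀

reject H₀: yes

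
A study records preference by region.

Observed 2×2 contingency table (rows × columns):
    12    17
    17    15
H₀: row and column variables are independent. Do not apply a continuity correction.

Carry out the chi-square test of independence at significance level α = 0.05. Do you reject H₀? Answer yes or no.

Row totals [29, 32], col totals [29, 32], n=61
χ² = (12−13.79)²/13.79 + (17−15.21)²/15.21 + (17−15.21)²/15.21 + (15−16.79)²/16.79 = 0.8416
df = 1
p-value (upper-tail) = 0.35895
At α=0.05: p ≥ α → fail to reject H₀

reject H₀: no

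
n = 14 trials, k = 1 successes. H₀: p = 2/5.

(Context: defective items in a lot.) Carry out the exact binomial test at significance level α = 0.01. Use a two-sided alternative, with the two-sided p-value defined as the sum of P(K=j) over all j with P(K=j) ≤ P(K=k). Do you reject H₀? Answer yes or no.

reject H₀: no

Exact binomial: n=14, k=1, p₀=2/5=0.4000
P(X=j) = C(n,j)·p₀^j·(1−p₀)^(n−j); p = Σ P(X=j) over j with P(X=j) ≤ P(X=1)
p-value (two-sided) = 0.01200
At α=0.01: p ≥ α → fail to reject H₀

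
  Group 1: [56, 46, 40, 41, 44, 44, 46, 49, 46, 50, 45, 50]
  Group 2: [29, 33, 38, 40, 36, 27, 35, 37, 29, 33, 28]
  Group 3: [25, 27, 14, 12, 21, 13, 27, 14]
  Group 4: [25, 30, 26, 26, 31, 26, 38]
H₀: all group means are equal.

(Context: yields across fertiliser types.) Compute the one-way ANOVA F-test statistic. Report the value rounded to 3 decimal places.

test statistic = 51.590

Group means [46.42, 33.18, 19.12, 28.86], grand mean 33.605
SSB = Σnᵢ(x̄ᵢ−x̄)² = 3806.794; SSW = ΣΣ(x−x̄ᵢ)² = 836.285
MSB = 3806.794/3 = 1268.9313; MSW = 836.285/34 = 24.5966
F = MSB/MSW = 51.5897
df = (3, 34)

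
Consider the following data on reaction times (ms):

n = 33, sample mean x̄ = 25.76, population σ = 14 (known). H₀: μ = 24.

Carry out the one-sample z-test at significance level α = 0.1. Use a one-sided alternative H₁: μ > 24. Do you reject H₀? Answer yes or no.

reject H₀: no

SE = σ/√n = 14/√33 = 2.4371
z = (x̄−μ₀)/SE = (25.76−24)/2.4371 = 0.7222
p-value (one-sided, H₁ greater) = 0.23509
At α=0.1: p ≥ α → fail to reject H₀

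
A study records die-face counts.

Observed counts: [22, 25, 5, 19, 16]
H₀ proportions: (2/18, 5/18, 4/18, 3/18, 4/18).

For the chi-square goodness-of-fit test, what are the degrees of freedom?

df = k − 1 = 5 − 1 = 4

degrees of freedom = 4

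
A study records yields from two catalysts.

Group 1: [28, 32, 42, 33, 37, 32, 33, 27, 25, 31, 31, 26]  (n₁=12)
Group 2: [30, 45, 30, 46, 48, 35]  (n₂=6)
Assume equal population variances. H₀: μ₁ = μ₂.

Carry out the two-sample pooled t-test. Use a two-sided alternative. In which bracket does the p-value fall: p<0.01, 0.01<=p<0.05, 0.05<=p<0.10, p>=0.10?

p-value bracket: 0.01<=p<0.05

x̄₁=31.417, s₁=4.776, n₁=12
x̄₂=39.000, s₂=8.295, n₂=6
s_p² = [11·4.776² + 5·8.295²]/16 = 37.1823
SE = √(s_p²·(1/12+1/6)) = 3.0489
t = (31.417−39.000)/3.0489 = -2.4873
df = 16
p-value (two-sided) = 0.02429
→ bracket: 0.01<=p<0.05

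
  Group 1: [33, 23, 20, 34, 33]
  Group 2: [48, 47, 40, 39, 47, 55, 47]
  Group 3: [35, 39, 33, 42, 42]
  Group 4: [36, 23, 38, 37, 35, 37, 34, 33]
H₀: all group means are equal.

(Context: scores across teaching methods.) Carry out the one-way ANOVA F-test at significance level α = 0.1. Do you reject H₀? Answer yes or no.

Group means [28.60, 46.14, 38.20, 34.12], grand mean 37.200
SSB = Σnᵢ(x̄ᵢ−x̄)² = 1010.268; SSW = ΣΣ(x−x̄ᵢ)² = 573.732
MSB = 1010.268/3 = 336.7560; MSW = 573.732/21 = 27.3206
F = MSB/MSW = 12.3261
df = (3, 21)
p-value (upper-tail) = 0.00007
At α=0.1: p < α → reject H₀

reject H₀: yes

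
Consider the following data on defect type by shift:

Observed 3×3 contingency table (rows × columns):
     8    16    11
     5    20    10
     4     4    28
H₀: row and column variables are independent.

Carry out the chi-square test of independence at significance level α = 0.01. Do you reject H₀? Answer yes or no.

Row totals [35, 35, 36], col totals [17, 40, 49], n=106
χ² = (8−5.61)²/5.61 + (16−13.21)²/13.21 + (11−16.18)²/16.18 + (5−5.61)²/5.61 + (20−13.21)²/13.21 + (10−16.18)²/16.18 + (4−5.77)²/5.77 + (4−13.58)²/13.58 + (28−16.64)²/16.64 = 24.2436
df = 4
p-value (upper-tail) = 0.00007
At α=0.01: p < α → reject H₀

reject H₀: yes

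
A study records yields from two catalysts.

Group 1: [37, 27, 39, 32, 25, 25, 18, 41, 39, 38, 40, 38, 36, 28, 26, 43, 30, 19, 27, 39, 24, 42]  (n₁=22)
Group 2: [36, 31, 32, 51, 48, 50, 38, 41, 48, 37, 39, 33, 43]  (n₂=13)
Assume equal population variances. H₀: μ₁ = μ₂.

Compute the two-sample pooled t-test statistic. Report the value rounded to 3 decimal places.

test statistic = -3.117

x̄₁=32.409, s₁=7.732, n₁=22
x̄₂=40.538, s₂=6.948, n₂=13
s_p² = [21·7.732² + 12·6.948²]/33 = 55.5924
SE = √(s_p²·(1/22+1/13)) = 2.6083
t = (32.409−40.538)/2.6083 = -3.1167
df = 33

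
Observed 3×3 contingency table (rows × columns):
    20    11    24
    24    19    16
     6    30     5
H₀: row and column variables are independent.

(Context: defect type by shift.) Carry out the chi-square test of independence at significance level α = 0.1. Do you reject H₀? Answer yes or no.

Row totals [55, 59, 41], col totals [50, 60, 45], n=155
χ² = (20−17.74)²/17.74 + (11−21.29)²/21.29 + (24−15.97)²/15.97 + (24−19.03)²/19.03 + (19−22.84)²/22.84 + (16−17.13)²/17.13 + (6−13.23)²/13.23 + (30−15.87)²/15.87 + (5−11.90)²/11.90 = 31.8473
df = 4
p-value (upper-tail) = 0.00000
At α=0.1: p < α → reject H₀

reject H₀: yes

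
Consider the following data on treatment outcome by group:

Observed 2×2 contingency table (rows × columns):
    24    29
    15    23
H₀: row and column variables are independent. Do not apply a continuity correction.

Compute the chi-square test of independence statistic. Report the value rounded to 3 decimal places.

test statistic = 0.305

Row totals [53, 38], col totals [39, 52], n=91
χ² = (24−22.71)²/22.71 + (29−30.29)²/30.29 + (15−16.29)²/16.29 + (23−21.71)²/21.71 = 0.3050
df = 1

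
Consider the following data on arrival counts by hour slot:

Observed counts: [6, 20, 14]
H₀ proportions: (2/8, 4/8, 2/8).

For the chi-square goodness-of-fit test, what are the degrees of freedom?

df = k − 1 = 3 − 1 = 2

degrees of freedom = 2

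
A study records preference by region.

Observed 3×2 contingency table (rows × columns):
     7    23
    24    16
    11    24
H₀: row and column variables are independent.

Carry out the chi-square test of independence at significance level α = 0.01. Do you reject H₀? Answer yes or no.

reject H₀: yes

Row totals [30, 40, 35], col totals [42, 63], n=105
χ² = (7−12.00)²/12.00 + (23−18.00)²/18.00 + (24−16.00)²/16.00 + (16−24.00)²/24.00 + (11−14.00)²/14.00 + (24−21.00)²/21.00 = 11.2103
df = 2
p-value (upper-tail) = 0.00368
At α=0.01: p < α → reject H₀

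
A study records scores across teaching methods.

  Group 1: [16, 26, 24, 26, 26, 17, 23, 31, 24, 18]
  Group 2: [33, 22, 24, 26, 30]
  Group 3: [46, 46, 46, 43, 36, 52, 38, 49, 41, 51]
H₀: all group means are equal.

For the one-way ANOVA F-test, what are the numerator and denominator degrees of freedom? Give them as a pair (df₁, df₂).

k = 3 groups, N = 25 total
df = (k−1, N−k) = (3−1, 25−3) = (2, 22)

degrees of freedom = [2, 22]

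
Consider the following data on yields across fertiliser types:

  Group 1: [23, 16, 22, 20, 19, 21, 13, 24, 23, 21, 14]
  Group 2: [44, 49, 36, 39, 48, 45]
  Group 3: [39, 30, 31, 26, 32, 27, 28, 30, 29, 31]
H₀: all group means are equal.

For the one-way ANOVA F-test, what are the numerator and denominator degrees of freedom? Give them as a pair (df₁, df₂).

k = 3 groups, N = 27 total
df = (k−1, N−k) = (3−1, 27−3) = (2, 24)

degrees of freedom = [2, 24]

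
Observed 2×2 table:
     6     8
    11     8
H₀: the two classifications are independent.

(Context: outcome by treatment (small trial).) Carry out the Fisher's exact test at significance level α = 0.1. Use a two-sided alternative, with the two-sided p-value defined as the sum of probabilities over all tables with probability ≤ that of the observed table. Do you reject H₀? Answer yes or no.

Margins: r₁=14, r₂=19, c₁=17, c₂=16, n=33
p_obs = C(14,6)·C(19,11)/C(33,17); sum pmf over tables with pmf ≤ p_obs
p-value (two-sided) = 0.49053
At α=0.1: p ≥ α → fail to reject H₀

reject H₀: no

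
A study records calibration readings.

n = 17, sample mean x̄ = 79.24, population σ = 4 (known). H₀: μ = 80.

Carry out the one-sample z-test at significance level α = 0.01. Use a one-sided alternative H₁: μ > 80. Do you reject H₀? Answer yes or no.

SE = σ/√n = 4/√17 = 0.9701
z = (x̄−μ₀)/SE = (79.24−80)/0.9701 = -0.7834
p-value (one-sided, H₁ greater) = 0.78330
At α=0.01: p ≥ α → fail to reject H₀

reject H₀: no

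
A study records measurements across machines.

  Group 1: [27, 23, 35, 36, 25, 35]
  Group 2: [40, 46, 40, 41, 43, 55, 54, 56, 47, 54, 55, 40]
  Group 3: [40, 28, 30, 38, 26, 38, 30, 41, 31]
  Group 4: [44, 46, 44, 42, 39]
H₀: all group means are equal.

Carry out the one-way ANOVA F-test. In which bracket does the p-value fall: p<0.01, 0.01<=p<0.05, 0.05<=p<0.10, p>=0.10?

Group means [30.17, 47.58, 33.56, 43.00], grand mean 39.656
SSB = Σnᵢ(x̄ᵢ−x̄)² = 1685.247; SSW = ΣΣ(x−x̄ᵢ)² = 955.972
MSB = 1685.247/3 = 561.7488; MSW = 955.972/28 = 34.1419
F = MSB/MSW = 16.4534
df = (3, 28)
p-value (upper-tail) = 0.00000
→ bracket: p<0.01

p-value bracket: p<0.01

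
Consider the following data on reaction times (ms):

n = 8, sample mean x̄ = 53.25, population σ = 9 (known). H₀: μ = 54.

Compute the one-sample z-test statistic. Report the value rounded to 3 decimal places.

SE = σ/√n = 9/√8 = 3.1820
z = (x̄−μ₀)/SE = (53.25−54)/3.1820 = -0.2357

test statistic = -0.236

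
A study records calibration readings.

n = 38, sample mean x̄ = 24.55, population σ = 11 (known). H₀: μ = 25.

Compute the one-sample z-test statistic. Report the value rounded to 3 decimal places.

test statistic = -0.252

SE = σ/√n = 11/√38 = 1.7844
z = (x̄−μ₀)/SE = (24.55−25)/1.7844 = -0.2522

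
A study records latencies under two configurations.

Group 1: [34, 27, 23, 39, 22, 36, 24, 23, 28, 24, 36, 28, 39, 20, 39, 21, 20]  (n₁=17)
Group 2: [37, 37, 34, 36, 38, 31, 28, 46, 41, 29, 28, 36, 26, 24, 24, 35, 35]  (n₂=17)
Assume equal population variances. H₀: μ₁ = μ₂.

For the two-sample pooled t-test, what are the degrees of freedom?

df = n₁ + n₂ − 2 = 17 + 17 − 2 = 32

degrees of freedom = 32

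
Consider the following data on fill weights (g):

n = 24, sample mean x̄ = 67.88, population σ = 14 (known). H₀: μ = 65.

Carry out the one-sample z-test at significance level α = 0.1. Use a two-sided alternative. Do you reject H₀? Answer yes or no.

reject H₀: no

SE = σ/√n = 14/√24 = 2.8577
z = (x̄−μ₀)/SE = (67.88−65)/2.8577 = 1.0078
p-value (two-sided) = 0.31356
At α=0.1: p ≥ α → fail to reject H₀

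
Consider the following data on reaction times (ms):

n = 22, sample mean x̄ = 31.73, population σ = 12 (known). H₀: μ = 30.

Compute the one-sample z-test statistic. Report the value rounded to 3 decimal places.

test statistic = 0.676

SE = σ/√n = 12/√22 = 2.5584
z = (x̄−μ₀)/SE = (31.73−30)/2.5584 = 0.6762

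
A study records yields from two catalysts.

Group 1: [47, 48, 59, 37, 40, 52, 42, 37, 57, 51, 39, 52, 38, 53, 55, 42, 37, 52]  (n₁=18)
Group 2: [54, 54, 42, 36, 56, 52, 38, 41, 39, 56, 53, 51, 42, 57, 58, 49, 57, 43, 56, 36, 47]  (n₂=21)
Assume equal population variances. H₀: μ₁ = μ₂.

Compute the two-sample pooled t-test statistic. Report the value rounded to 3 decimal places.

test statistic = -0.762

x̄₁=46.556, s₁=7.579, n₁=18
x̄₂=48.429, s₂=7.711, n₂=21
s_p² = [17·7.579² + 20·7.711²]/37 = 58.5294
SE = √(s_p²·(1/18+1/21)) = 2.4574
t = (46.556−48.429)/2.4574 = -0.7622
df = 37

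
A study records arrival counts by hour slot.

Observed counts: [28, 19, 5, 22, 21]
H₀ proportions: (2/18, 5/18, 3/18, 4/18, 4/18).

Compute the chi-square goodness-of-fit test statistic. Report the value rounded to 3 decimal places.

test statistic = 38.348

n = 95; E_i = n·p_i = [10.56, 26.39, 15.83, 21.11, 21.11]
χ² = (28−10.56)²/10.56 + (19−26.39)²/26.39 + (5−15.83)²/15.83 + (22−21.11)²/21.11 + (21−21.11)²/21.11 = 38.3484
df = 4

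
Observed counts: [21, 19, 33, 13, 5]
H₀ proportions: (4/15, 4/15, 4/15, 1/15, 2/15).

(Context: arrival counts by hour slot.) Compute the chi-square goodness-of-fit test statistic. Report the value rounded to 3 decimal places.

n = 91; E_i = n·p_i = [24.27, 24.27, 24.27, 6.07, 12.13]
χ² = (21−24.27)²/24.27 + (19−24.27)²/24.27 + (33−24.27)²/24.27 + (13−6.07)²/6.07 + (5−12.13)²/12.13 = 16.8434
df = 4

test statistic = 16.843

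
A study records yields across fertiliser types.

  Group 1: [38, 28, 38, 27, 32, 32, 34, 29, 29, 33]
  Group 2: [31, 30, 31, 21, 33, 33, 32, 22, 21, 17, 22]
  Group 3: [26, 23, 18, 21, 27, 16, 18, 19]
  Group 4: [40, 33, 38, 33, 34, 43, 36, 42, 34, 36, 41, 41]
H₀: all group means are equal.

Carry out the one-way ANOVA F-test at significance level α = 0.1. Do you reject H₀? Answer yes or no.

Group means [32.00, 26.64, 21.00, 37.58], grand mean 30.049
SSB = Σnᵢ(x̄ᵢ−x̄)² = 1502.440; SSW = ΣΣ(x−x̄ᵢ)² = 757.462
MSB = 1502.440/3 = 500.8134; MSW = 757.462/37 = 20.4719
F = MSB/MSW = 24.4634
df = (3, 37)
p-value (upper-tail) = 0.00000
At α=0.1: p < α → reject H₀

reject H₀: yes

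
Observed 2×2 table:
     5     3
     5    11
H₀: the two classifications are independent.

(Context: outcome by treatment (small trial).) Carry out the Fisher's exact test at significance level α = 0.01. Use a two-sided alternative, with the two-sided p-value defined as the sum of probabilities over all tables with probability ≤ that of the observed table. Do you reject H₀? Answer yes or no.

reject H₀: no

Margins: r₁=8, r₂=16, c₁=10, c₂=14, n=24
p_obs = C(8,5)·C(16,5)/C(24,10); sum pmf over tables with pmf ≤ p_obs
p-value (two-sided) = 0.20380
At α=0.01: p ≥ α → fail to reject H₀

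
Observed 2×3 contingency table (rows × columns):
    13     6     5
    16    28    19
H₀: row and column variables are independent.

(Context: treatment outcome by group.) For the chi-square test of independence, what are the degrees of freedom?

df = (r−1)(c−1) = (2−1)·(3−1) = 2

degrees of freedom = 2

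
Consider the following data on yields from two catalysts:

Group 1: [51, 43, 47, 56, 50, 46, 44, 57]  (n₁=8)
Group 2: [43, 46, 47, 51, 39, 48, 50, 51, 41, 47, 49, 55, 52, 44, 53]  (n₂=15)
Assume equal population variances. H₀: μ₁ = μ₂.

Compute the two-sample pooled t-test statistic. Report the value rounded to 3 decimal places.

x̄₁=49.250, s₁=5.230, n₁=8
x̄₂=47.733, s₂=4.543, n₂=15
s_p² = [7·5.230² + 14·4.543²]/21 = 22.8778
SE = √(s_p²·(1/8+1/15)) = 2.0940
t = (49.250−47.733)/2.0940 = 0.7243
df = 21

test statistic = 0.724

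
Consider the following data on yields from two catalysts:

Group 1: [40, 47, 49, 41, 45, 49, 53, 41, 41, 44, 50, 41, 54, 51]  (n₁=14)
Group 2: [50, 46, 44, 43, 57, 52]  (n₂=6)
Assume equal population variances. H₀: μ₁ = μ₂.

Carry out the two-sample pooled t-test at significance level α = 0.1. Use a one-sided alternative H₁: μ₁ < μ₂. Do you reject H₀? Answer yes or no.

x̄₁=46.143, s₁=4.912, n₁=14
x̄₂=48.667, s₂=5.354, n₂=6
s_p² = [13·4.912² + 5·5.354²]/18 = 25.3915
SE = √(s_p²·(1/14+1/6)) = 2.4588
t = (46.143−48.667)/2.4588 = -1.0264
df = 18
p-value (one-sided, H₁ less) = 0.15914
At α=0.1: p ≥ α → fail to reject H₀

reject H₀: no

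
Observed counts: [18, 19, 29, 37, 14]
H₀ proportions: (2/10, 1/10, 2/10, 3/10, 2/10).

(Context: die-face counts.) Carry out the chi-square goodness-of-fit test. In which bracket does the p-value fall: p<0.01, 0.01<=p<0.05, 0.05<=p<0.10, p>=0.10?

p-value bracket: 0.01<=p<0.05

n = 117; E_i = n·p_i = [23.40, 11.70, 23.40, 35.10, 23.40]
χ² = (18−23.40)²/23.40 + (19−11.70)²/11.70 + (29−23.40)²/23.40 + (37−35.10)²/35.10 + (14−23.40)²/23.40 = 11.0199
df = 4
p-value (upper-tail) = 0.02634
→ bracket: 0.01<=p<0.05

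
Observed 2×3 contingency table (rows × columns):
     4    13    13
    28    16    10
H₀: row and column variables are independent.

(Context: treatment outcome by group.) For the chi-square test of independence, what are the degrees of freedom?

degrees of freedom = 2

df = (r−1)(c−1) = (2−1)·(3−1) = 2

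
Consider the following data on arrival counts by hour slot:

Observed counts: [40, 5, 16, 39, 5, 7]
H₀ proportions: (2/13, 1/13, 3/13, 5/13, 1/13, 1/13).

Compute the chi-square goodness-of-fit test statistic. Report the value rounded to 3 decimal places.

n = 112; E_i = n·p_i = [17.23, 8.62, 25.85, 43.08, 8.62, 8.62]
χ² = (40−17.23)²/17.23 + (5−8.62)²/8.62 + (16−25.85)²/25.85 + (39−43.08)²/43.08 + (5−8.62)²/8.62 + (7−8.62)²/8.62 = 37.5619
df = 5

test statistic = 37.562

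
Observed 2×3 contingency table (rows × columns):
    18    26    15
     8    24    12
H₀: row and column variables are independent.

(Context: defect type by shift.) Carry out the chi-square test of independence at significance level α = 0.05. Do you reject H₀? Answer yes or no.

reject H₀: no

Row totals [59, 44], col totals [26, 50, 27], n=103
χ² = (18−14.89)²/14.89 + (26−28.64)²/28.64 + (15−15.47)²/15.47 + (8−11.11)²/11.11 + (24−21.36)²/21.36 + (12−11.53)²/11.53 = 2.1200
df = 2
p-value (upper-tail) = 0.34646
At α=0.05: p ≥ α → fail to reject H₀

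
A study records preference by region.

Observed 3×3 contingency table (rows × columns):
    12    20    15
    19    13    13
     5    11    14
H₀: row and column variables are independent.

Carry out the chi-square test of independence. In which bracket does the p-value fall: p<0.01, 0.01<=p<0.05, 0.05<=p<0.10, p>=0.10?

p-value bracket: p>=0.10

Row totals [47, 45, 30], col totals [36, 44, 42], n=122
χ² = (12−13.87)²/13.87 + (20−16.95)²/16.95 + (15−16.18)²/16.18 + (19−13.28)²/13.28 + (13−16.23)²/16.23 + (13−15.49)²/15.49 + (5−8.85)²/8.85 + (11−10.82)²/10.82 + (14−10.33)²/10.33 = 7.3802
df = 4
p-value (upper-tail) = 0.11711
→ bracket: p>=0.10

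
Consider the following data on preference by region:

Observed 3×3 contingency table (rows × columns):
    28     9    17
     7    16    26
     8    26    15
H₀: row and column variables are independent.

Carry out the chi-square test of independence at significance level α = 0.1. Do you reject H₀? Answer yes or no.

Row totals [54, 49, 49], col totals [43, 51, 58], n=152
χ² = (28−15.28)²/15.28 + (9−18.12)²/18.12 + (17−20.61)²/20.61 + (7−13.86)²/13.86 + (16−16.44)²/16.44 + (26−18.70)²/18.70 + (8−13.86)²/13.86 + (26−16.44)²/16.44 + (15−18.70)²/18.70 = 30.8462
df = 4
p-value (upper-tail) = 0.00000
At α=0.1: p < α → reject H₀

reject H₀: yes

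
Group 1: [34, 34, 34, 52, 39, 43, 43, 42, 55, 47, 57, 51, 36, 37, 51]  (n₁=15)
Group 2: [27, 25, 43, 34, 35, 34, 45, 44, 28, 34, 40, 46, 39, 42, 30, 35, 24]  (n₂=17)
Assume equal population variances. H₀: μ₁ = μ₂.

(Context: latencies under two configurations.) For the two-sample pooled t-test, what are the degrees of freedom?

df = n₁ + n₂ − 2 = 15 + 17 − 2 = 30

degrees of freedom = 30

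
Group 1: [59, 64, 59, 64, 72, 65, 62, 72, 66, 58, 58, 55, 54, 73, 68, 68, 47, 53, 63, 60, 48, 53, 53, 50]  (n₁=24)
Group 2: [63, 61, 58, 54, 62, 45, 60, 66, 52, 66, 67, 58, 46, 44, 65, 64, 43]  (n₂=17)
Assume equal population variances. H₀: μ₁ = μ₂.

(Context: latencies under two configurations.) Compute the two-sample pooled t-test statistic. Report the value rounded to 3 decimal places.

test statistic = 1.144

x̄₁=60.167, s₁=7.580, n₁=24
x̄₂=57.294, s₂=8.387, n₂=17
s_p² = [23·7.580² + 16·8.387²]/39 = 62.7401
SE = √(s_p²·(1/24+1/17)) = 2.5109
t = (60.167−57.294)/2.5109 = 1.1440
df = 39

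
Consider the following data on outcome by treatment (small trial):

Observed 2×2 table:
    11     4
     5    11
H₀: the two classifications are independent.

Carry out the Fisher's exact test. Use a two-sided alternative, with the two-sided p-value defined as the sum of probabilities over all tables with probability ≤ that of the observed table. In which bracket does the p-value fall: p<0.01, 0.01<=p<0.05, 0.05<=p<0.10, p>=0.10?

Margins: r₁=15, r₂=16, c₁=16, c₂=15, n=31
p_obs = C(15,11)·C(16,5)/C(31,16); sum pmf over tables with pmf ≤ p_obs
p-value (two-sided) = 0.03195
→ bracket: 0.01<=p<0.05

p-value bracket: 0.01<=p<0.05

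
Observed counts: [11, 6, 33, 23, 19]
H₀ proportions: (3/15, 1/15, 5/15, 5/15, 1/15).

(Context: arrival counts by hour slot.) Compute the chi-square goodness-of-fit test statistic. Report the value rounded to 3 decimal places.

test statistic = 32.065

n = 92; E_i = n·p_i = [18.40, 6.13, 30.67, 30.67, 6.13]
χ² = (11−18.40)²/18.40 + (6−6.13)²/6.13 + (33−30.67)²/30.67 + (23−30.67)²/30.67 + (19−6.13)²/6.13 = 32.0652
df = 4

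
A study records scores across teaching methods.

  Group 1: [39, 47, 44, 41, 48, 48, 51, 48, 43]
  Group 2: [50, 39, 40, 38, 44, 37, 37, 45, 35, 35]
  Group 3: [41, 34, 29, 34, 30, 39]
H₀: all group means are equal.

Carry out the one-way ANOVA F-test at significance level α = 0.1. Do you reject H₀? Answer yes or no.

Group means [45.44, 40.00, 34.50], grand mean 40.640
SSB = Σnᵢ(x̄ᵢ−x̄)² = 438.038; SSW = ΣΣ(x−x̄ᵢ)² = 449.722
MSB = 438.038/2 = 219.0189; MSW = 449.722/22 = 20.4419
F = MSB/MSW = 10.7142
df = (2, 22)
p-value (upper-tail) = 0.00056
At α=0.1: p < α → reject H₀

reject H₀: yes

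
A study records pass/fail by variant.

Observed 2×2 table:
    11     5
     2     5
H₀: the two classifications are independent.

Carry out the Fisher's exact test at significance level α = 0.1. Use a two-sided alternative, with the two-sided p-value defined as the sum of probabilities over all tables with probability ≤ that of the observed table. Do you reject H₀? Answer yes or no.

Margins: r₁=16, r₂=7, c₁=13, c₂=10, n=23
p_obs = C(16,11)·C(7,2)/C(23,13); sum pmf over tables with pmf ≤ p_obs
p-value (two-sided) = 0.16880
At α=0.1: p ≥ α → fail to reject H₀

reject H₀: no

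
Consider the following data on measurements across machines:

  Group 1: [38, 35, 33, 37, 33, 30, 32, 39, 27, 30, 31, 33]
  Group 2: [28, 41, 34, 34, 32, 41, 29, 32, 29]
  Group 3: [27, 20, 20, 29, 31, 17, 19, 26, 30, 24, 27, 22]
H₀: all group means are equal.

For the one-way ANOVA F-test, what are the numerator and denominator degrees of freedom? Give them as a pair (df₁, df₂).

k = 3 groups, N = 33 total
df = (k−1, N−k) = (3−1, 33−3) = (2, 30)

degrees of freedom = [2, 30]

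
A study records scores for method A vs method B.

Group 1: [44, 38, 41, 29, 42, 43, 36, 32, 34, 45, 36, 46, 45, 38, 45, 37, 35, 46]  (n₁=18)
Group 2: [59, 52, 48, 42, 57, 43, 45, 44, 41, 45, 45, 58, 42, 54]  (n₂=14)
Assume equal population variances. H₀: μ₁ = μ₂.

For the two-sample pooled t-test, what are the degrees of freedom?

degrees of freedom = 30

df = n₁ + n₂ − 2 = 18 + 14 − 2 = 30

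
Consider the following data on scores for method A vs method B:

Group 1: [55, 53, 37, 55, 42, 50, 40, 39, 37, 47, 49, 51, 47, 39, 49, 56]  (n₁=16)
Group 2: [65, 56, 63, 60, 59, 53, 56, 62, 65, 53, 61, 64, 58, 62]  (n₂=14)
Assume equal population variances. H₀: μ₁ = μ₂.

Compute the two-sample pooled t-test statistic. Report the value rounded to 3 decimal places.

x̄₁=46.625, s₁=6.722, n₁=16
x̄₂=59.786, s₂=4.098, n₂=14
s_p² = [15·6.722² + 13·4.098²]/28 = 32.0038
SE = √(s_p²·(1/16+1/14)) = 2.0703
t = (46.625−59.786)/2.0703 = -6.3568
df = 28

test statistic = -6.357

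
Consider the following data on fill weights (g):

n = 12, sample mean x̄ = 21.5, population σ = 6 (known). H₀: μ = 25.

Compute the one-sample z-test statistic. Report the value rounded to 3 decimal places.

test statistic = -2.021

SE = σ/√n = 6/√12 = 1.7321
z = (x̄−μ₀)/SE = (21.5−25)/1.7321 = -2.0207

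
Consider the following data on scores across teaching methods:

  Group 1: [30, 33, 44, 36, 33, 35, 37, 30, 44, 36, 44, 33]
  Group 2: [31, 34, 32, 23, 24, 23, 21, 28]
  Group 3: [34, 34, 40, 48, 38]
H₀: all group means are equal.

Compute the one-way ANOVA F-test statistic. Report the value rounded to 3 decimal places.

test statistic = 10.516

Group means [36.25, 27.00, 38.80], grand mean 33.800
SSB = Σnᵢ(x̄ᵢ−x̄)² = 566.950; SSW = ΣΣ(x−x̄ᵢ)² = 593.050
MSB = 566.950/2 = 283.4750; MSW = 593.050/22 = 26.9568
F = MSB/MSW = 10.5159
df = (2, 22)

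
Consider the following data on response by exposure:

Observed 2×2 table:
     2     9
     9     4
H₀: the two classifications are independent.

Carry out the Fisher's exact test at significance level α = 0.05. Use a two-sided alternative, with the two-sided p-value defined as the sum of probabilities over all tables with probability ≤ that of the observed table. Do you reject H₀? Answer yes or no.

reject H₀: yes

Margins: r₁=11, r₂=13, c₁=11, c₂=13, n=24
p_obs = C(11,2)·C(13,9)/C(24,11); sum pmf over tables with pmf ≤ p_obs
p-value (two-sided) = 0.01882
At α=0.05: p < α → reject H₀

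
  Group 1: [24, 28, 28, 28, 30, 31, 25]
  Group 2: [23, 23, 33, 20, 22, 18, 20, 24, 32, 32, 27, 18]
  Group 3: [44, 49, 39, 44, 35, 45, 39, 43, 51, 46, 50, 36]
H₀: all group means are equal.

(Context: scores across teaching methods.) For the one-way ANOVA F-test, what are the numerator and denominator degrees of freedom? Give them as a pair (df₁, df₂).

degrees of freedom = [2, 28]

k = 3 groups, N = 31 total
df = (k−1, N−k) = (3−1, 31−3) = (2, 28)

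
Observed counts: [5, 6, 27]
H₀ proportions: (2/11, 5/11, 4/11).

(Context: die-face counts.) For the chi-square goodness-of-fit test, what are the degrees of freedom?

df = k − 1 = 3 − 1 = 2

degrees of freedom = 2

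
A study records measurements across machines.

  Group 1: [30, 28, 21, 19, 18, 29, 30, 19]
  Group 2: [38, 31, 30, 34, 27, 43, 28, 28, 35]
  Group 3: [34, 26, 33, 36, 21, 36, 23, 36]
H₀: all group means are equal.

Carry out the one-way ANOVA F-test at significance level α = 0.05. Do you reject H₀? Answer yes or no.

reject H₀: yes

Group means [24.25, 32.67, 30.62], grand mean 29.320
SSB = Σnᵢ(x̄ᵢ−x̄)² = 320.065; SSW = ΣΣ(x−x̄ᵢ)² = 711.375
MSB = 320.065/2 = 160.0325; MSW = 711.375/22 = 32.3352
F = MSB/MSW = 4.9492
df = (2, 22)
p-value (upper-tail) = 0.01680
At α=0.05: p < α → reject H₀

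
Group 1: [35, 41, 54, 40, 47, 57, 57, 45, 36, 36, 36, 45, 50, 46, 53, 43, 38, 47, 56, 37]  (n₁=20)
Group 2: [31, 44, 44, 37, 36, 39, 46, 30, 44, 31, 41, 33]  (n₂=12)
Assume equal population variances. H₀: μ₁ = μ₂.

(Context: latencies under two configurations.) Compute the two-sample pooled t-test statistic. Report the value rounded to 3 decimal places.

x̄₁=44.950, s₁=7.571, n₁=20
x̄₂=38.000, s₂=5.831, n₂=12
s_p² = [19·7.571² + 11·5.831²]/30 = 48.7650
SE = √(s_p²·(1/20+1/12)) = 2.5499
t = (44.950−38.000)/2.5499 = 2.7256
df = 30

test statistic = 2.726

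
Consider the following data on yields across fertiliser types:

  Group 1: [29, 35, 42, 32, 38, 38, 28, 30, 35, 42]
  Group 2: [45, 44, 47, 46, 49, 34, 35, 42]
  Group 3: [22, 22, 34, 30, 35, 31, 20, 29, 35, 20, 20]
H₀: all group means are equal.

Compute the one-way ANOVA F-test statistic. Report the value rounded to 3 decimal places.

Group means [34.90, 42.75, 27.09], grand mean 34.103
SSB = Σnᵢ(x̄ᵢ−x̄)² = 1145.381; SSW = ΣΣ(x−x̄ᵢ)² = 849.309
MSB = 1145.381/2 = 572.6903; MSW = 849.309/26 = 32.6657
F = MSB/MSW = 17.5318
df = (2, 26)

test statistic = 17.532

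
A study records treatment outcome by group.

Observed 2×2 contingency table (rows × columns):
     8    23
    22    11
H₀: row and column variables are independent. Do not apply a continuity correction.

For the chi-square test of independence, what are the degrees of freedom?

df = (r−1)(c−1) = (2−1)·(2−1) = 1

degrees of freedom = 1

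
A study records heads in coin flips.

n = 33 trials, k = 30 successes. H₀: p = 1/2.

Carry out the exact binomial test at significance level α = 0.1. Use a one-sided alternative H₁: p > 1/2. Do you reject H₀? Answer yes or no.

Exact binomial: n=33, k=30, p₀=1/2=0.5000
P(X≥30) from Σ C(n,i)·p₀^i·(1−p₀)^(n−i)
p-value (one-sided, H₁ greater) = 0.00000
At α=0.1: p < α → reject H₀

reject H₀: yes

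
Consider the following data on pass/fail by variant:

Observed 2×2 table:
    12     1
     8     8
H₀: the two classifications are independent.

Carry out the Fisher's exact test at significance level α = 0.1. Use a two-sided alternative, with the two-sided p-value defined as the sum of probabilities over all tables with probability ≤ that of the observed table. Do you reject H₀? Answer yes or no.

reject H₀: yes

Margins: r₁=13, r₂=16, c₁=20, c₂=9, n=29
p_obs = C(13,12)·C(16,8)/C(29,20); sum pmf over tables with pmf ≤ p_obs
p-value (two-sided) = 0.01998
At α=0.1: p < α → reject H₀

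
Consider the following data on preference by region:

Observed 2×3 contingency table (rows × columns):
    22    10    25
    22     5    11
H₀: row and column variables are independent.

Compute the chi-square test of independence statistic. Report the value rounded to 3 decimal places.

test statistic = 3.449

Row totals [57, 38], col totals [44, 15, 36], n=95
χ² = (22−26.40)²/26.40 + (10−9.00)²/9.00 + (25−21.60)²/21.60 + (22−17.60)²/17.60 + (5−6.00)²/6.00 + (11−14.40)²/14.40 = 3.4491
df = 2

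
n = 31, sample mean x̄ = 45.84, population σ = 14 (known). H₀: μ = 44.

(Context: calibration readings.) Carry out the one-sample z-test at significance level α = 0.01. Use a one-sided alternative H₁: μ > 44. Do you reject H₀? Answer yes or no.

reject H₀: no

SE = σ/√n = 14/√31 = 2.5145
z = (x̄−μ₀)/SE = (45.84−44)/2.5145 = 0.7318
p-value (one-sided, H₁ greater) = 0.23216
At α=0.01: p ≥ α → fail to reject H₀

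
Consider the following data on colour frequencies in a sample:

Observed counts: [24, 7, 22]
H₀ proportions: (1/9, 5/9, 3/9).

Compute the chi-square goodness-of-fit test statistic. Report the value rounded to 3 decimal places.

test statistic = 73.872

n = 53; E_i = n·p_i = [5.89, 29.44, 17.67]
χ² = (24−5.89)²/5.89 + (7−29.44)²/29.44 + (22−17.67)²/17.67 = 73.8717
df = 2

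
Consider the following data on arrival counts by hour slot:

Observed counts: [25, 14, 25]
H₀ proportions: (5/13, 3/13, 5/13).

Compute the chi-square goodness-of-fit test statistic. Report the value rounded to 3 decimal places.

n = 64; E_i = n·p_i = [24.62, 14.77, 24.62]
χ² = (25−24.62)²/24.62 + (14−14.77)²/14.77 + (25−24.62)²/24.62 = 0.0521
df = 2

test statistic = 0.052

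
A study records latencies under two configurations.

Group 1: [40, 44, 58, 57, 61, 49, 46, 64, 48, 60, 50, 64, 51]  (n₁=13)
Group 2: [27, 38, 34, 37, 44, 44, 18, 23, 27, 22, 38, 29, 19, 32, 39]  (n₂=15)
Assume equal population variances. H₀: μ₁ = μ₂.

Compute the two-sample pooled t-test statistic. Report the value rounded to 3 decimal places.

test statistic = 6.951

x̄₁=53.231, s₁=7.897, n₁=13
x̄₂=31.400, s₂=8.609, n₂=15
s_p² = [12·7.897² + 14·8.609²]/26 = 68.6888
SE = √(s_p²·(1/13+1/15)) = 3.1405
t = (53.231−31.400)/3.1405 = 6.9513
df = 26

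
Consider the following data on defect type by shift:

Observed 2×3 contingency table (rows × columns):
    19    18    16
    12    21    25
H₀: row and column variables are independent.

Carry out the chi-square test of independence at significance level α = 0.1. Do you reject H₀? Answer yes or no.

reject H₀: no

Row totals [53, 58], col totals [31, 39, 41], n=111
χ² = (19−14.80)²/14.80 + (18−18.62)²/18.62 + (16−19.58)²/19.58 + (12−16.20)²/16.20 + (21−20.38)²/20.38 + (25−21.42)²/21.42 = 3.5690
df = 2
p-value (upper-tail) = 0.16788
At α=0.1: p ≥ α → fail to reject H₀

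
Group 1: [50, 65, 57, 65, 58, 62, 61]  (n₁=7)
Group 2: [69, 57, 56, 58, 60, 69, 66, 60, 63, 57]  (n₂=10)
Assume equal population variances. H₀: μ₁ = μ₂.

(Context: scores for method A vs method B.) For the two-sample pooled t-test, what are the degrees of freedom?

degrees of freedom = 15

df = n₁ + n₂ − 2 = 7 + 10 − 2 = 15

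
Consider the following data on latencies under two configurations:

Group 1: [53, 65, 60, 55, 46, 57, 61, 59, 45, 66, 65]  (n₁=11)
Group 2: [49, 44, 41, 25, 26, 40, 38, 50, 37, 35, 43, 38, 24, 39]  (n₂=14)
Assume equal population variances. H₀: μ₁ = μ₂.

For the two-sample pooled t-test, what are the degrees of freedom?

df = n₁ + n₂ − 2 = 11 + 14 − 2 = 23

degrees of freedom = 23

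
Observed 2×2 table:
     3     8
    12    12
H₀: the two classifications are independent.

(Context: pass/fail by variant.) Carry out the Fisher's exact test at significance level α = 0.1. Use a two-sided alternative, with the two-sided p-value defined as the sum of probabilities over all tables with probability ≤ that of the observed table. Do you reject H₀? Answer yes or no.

reject H₀: no

Margins: r₁=11, r₂=24, c₁=15, c₂=20, n=35
p_obs = C(11,3)·C(24,12)/C(35,15); sum pmf over tables with pmf ≤ p_obs
p-value (two-sided) = 0.28142
At α=0.1: p ≥ α → fail to reject H₀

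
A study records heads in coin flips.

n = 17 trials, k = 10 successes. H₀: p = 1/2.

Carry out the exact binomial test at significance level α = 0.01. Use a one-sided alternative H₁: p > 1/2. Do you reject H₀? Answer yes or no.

Exact binomial: n=17, k=10, p₀=1/2=0.5000
P(X≥10) from Σ C(n,i)·p₀^i·(1−p₀)^(n−i)
p-value (one-sided, H₁ greater) = 0.31453
At α=0.01: p ≥ α → fail to reject H₀

reject H₀: no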